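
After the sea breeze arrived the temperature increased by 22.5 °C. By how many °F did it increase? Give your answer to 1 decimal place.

A change of 1 °C equals a change of 1.8 °F: Δ°F = 22.5 × 1.8 = 40.5 °F.

40.5 °F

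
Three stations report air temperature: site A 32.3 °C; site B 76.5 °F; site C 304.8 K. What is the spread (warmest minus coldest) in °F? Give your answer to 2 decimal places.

site B: 76.5 °F = 24.722 °C.
site C: 304.8 K = 31.650 °C.
Spread: 32.300 − 24.722 = 7.578 °C = 13.64 °F.

13.64 °F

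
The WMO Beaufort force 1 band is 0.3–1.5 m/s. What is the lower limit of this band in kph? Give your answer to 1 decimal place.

0.3–1.5 m/s × 3.6 = 1.1–5.4 km/h.

1.1 km/h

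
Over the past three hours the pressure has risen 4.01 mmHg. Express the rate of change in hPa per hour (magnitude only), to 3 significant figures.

1.78 hPa per hour

4.01 mmHg / 3 h × 1.33322 hPa/mmHg = 1.78 hPa/h.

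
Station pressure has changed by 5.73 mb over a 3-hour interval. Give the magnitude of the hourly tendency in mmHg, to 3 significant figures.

1.43 mmHg per hour

5.73 mb / 3 h × 0.750062 mmHg/mb = 1.43 mmHg/h.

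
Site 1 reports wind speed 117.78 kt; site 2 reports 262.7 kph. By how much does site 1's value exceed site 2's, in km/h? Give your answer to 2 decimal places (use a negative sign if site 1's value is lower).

site 1: 117.78 kt = 218.1286 km/h.
Difference: 218.1286 − 262.7000 = -44.57 km/h.

-44.57 km/h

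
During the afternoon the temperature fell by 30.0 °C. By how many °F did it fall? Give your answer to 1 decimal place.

54.0 °F

Converting a difference, only the 9/5 scale factor applies: Δ°F = 30.0 × 1.8 = 54.0 °F.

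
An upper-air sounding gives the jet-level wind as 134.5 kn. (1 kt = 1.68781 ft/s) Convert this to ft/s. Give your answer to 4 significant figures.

227.0 ft/s

1 kt = 1.68781 ft/s, so 134.5 × 1.68781 = 227.0 ft/s.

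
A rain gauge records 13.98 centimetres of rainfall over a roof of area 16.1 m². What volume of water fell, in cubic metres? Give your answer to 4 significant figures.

2.251 cubic metres

Depth: 13.98 cm × 10 = 139.8 mm.
1 mm over 1 m² is 1 L, so volume = 139.8 × 16.1 = 2250.78 L = 2.251 m³.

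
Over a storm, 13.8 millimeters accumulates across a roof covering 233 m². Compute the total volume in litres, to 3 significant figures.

3220 litres

1 mm over 1 m² is 1 L, so volume = 13.8 × 233 = 3215.4 L ≈ 3220 L.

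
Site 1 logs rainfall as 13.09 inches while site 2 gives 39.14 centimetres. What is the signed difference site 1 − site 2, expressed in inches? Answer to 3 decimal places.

site 2: 39.14 cm = 15.40945 in.
Difference: 13.09000 − 15.40945 = -2.319 in.

-2.319 in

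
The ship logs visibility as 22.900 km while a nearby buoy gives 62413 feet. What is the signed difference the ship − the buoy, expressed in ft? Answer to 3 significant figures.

12700 ft

the ship: 22.900 km = 75131.23 ft.
Difference: 75131.23 − 62413.00 = 12700 ft.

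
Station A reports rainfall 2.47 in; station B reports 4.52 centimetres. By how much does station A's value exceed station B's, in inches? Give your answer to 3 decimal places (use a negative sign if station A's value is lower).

station B: 4.52 cm = 1.77953 in.
Difference: 2.47000 − 1.77953 = 0.690 in.

0.690 in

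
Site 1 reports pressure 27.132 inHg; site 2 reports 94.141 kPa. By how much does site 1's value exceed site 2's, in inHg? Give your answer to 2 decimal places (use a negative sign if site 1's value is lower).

-0.67 inHg

site 2: 94.141 kPa = 27.7998 inHg.
Difference: 27.1320 − 27.7998 = -0.67 inHg.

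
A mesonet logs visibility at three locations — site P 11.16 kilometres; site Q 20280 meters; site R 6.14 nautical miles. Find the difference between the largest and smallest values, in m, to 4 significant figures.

9120 m

site P: 11.16 km = 11160.00 m.
site R: 6.14 nmi = 11371.28 m.
Spread: 20280.00 − 11160.00 = 9120 m.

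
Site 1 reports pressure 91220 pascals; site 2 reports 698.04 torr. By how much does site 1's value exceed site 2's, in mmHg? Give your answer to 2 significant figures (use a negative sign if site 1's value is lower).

-14 mmHg

site 1: 91220 Pa = 684.21 mmHg.
Difference: 684.21 − 698.04 = -14 mmHg.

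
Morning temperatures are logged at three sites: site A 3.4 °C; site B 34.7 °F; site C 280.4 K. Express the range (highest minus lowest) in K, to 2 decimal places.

site B: 34.7 °F = 1.500 °C.
site C: 280.4 K = 7.250 °C.
Spread: 7.250 − 1.500 = 5.750 °C.

5.75 K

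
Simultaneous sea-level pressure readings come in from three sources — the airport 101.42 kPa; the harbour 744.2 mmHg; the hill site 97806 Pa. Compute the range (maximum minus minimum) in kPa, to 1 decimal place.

3.6 kPa

the harbour: 744.2 mmHg = 99.219 kPa.
the hill site: 97806 Pa = 97.806 kPa.
Spread: 101.420 − 97.806 = 3.6 kPa.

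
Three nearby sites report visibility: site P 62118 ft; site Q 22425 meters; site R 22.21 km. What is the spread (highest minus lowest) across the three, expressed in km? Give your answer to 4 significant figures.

3.491 km

site P: 62118 ft = 18.93357 km.
site Q: 22425 m = 22.42500 km.
Spread: 22.42500 − 18.93357 = 3.491 km.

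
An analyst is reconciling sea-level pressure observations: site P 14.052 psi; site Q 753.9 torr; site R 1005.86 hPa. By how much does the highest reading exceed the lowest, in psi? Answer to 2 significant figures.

site Q: 753.9 mmHg = 14.5780 psi.
site R: 1005.86 hPa = 14.5888 psi.
Spread: 14.5888 − 14.0520 = 0.54 psi.

0.54 psi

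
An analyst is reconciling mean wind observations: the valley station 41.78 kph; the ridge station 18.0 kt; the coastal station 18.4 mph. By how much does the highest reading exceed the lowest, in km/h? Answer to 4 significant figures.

12.17 km/h

the ridge station: 18.0 kt = 33.3360 km/h.
the coastal station: 18.4 mph = 29.6119 km/h.
Spread: 41.7800 − 29.6119 = 12.17 km/h.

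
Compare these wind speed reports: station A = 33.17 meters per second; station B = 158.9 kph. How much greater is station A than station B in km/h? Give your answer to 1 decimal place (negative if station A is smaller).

-39.5 km/h

station A: 33.17 m/s = 119.412 km/h.
Difference: 119.412 − 158.900 = -39.5 km/h.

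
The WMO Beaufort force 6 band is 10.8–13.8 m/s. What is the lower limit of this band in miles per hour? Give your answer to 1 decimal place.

24.2 mph

10.8–13.8 m/s × 2.237 = 24.2–30.9 mph.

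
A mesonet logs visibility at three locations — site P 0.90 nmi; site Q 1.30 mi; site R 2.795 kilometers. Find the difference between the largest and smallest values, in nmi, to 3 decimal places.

0.609 nmi

site Q: 1.30 SM = 1.12967 nmi.
site R: 2.795 km = 1.50918 nmi.
Spread: 1.50918 − 0.90000 = 0.609 nmi.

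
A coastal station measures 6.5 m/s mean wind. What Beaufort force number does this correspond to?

Beaufort force 4

6.5 m/s lies in the Beaufort 4 band (moderate breeze, 5.5–7.9 m/s).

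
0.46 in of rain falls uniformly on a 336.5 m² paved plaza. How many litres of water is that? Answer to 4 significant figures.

3932 litres

Depth: 0.46 in × 25.4 = 11.684 mm.
1 mm over 1 m² is 1 L, so volume = 11.684 × 336.5 = 3931.666 L ≈ 3932 L.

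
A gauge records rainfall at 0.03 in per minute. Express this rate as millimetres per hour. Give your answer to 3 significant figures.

0.03 in/minute × 25.4 mm/in × 60 minute/hour = 45.7 mm/hour.

45.7 mm/hour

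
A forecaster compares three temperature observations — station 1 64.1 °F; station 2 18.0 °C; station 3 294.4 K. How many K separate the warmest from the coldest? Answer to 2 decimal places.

station 1: 64.1 °F = 17.833 °C.
station 3: 294.4 K = 21.250 °C.
Spread: 21.250 − 17.833 = 3.417 °C.

3.42 K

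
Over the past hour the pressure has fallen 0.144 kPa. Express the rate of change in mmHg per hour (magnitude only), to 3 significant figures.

1.08 mmHg per hour

0.144 kPa / 1 h × 7.50062 mmHg/kPa = 1.08 mmHg/h.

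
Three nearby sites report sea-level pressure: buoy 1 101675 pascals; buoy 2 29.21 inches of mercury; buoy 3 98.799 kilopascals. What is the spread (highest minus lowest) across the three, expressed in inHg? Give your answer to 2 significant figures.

buoy 1: 101675 Pa = 30.0246 inHg.
buoy 3: 98.799 kPa = 29.1753 inHg.
Spread: 30.0246 − 29.1753 = 0.85 inHg.

0.85 inHg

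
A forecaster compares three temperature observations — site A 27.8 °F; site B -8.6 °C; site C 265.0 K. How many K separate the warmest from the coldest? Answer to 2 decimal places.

site A: 27.8 °F = -2.333 °C.
site C: 265.0 K = -8.150 °C.
Spread: (-2.333) − (-8.600) = 6.267 °C.

6.27 K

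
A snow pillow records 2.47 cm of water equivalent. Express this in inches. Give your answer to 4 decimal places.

0.9724 in

1 cm = 0.393701 in, so 2.47 × 0.393701 = 0.9724 in.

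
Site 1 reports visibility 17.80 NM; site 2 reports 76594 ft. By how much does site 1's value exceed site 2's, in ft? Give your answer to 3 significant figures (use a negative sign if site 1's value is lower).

31600 ft

site 1: 17.80 nmi = 108154.86 ft.
Difference: 108154.86 − 76594.00 = 31600 ft.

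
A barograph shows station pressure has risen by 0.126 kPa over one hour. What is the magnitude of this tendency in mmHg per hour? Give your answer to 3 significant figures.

0.945 mmHg per hour

0.126 kPa / 1 h × 7.50062 mmHg/kPa = 0.945 mmHg/h.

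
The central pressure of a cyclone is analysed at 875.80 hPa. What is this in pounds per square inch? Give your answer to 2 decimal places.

12.70 psi

1 hPa = 0.0145038 psi, so 875.80 × 0.0145038 = 12.70 psi.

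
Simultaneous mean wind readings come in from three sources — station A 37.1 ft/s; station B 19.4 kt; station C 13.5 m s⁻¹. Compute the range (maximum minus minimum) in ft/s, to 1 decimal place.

station B: 19.4 kt = 32.744 ft/s.
station C: 13.5 m/s = 44.291 ft/s.
Spread: 44.291 − 32.744 = 11.5 ft/s.

11.5 ft/s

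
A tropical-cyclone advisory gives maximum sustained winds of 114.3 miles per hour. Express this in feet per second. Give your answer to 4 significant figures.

167.6 ft/s

1 mph = 1.46667 ft/s, so 114.3 × 1.46667 = 167.6 ft/s.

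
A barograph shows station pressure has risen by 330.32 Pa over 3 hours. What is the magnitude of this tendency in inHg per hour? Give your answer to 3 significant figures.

0.0325 inHg per hour

330.32 Pa / 3 h × 0.0002953 inHg/Pa = 0.0325 inHg/h.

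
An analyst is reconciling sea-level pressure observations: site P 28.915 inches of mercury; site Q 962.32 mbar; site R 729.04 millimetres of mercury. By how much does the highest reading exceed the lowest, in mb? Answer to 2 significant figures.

site P: 28.915 inHg = 979.17 mb.
site R: 729.04 mmHg = 971.97 mb.
Spread: 979.17 − 962.32 = 17 mb.

17 mb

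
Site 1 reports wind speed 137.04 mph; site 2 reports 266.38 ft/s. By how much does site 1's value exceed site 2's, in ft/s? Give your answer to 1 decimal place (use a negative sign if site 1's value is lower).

site 1: 137.04 mph = 200.992 ft/s.
Difference: 200.992 − 266.380 = -65.4 ft/s.

-65.4 ft/s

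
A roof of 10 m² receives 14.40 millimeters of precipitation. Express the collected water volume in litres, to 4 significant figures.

144.0 litres

1 mm over 1 m² is 1 L, so volume = 14.4 × 10 = 144 L ≈ 144.0 L.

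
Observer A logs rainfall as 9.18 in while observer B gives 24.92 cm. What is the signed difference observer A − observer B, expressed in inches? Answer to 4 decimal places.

-0.6310 in

observer B: 24.92 cm = 9.811024 in.
Difference: 9.180000 − 9.811024 = -0.6310 in.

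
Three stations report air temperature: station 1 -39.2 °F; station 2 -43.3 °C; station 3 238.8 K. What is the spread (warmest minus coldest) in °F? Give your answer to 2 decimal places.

station 1: -39.2 °F = -39.556 °C.
station 3: 238.8 K = -34.350 °C.
Spread: (-34.350) − (-43.300) = 8.950 °C = 16.11 °F.

16.11 °F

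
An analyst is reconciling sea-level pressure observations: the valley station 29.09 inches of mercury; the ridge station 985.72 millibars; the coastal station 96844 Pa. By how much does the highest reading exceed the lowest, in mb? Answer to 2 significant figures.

the valley station: 29.09 inHg = 985.10 mb.
the coastal station: 96844 Pa = 968.44 mb.
Spread: 985.72 − 968.44 = 17 mb.

17 mb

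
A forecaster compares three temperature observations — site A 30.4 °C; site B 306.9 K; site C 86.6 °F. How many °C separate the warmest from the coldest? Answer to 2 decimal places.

site B: 306.9 K = 33.750 °C.
site C: 86.6 °F = 30.333 °C.
Spread: 33.750 − 30.333 = 3.417 °C.

3.42 °C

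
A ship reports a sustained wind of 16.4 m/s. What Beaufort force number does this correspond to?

Beaufort force 7

16.4 m/s lies in the Beaufort 7 band (near gale, 13.9–17.1 m/s).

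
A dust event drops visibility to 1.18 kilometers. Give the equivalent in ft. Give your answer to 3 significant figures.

3870 ft

1 km = 3280.84 ft, so 1.18 × 3280.84 = 3870 ft.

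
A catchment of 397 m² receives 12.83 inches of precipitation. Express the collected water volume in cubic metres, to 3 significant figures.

Depth: 12.83 in × 25.4 = 325.882 mm.
1 mm over 1 m² is 1 L, so volume = 325.882 × 397 = 129375.15 L = 129 m³.

129 cubic metres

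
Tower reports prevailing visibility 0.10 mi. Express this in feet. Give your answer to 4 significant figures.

528.0 ft

1 SM = 5280 ft, so 0.10 × 5280 = 528.0 ft.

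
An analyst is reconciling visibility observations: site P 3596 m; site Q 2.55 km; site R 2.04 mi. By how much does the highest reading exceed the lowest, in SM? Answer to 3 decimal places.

site P: 3596 m = 2.23445 SM.
site Q: 2.55 km = 1.58450 SM.
Spread: 2.23445 − 1.58450 = 0.650 SM.

0.650 SM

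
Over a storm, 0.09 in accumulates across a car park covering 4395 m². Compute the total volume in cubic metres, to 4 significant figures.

10.05 cubic metres

Depth: 0.09 in × 25.4 = 2.286 mm.
1 mm over 1 m² is 1 L, so volume = 2.286 × 4395 = 10046.97 L = 10.05 m³.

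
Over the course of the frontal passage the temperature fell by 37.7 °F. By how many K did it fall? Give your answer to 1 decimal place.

A change of 1 °C equals a change of 1.8 °F: ΔK = 37.7 × 0.5556 = 20.9 K.

20.9 K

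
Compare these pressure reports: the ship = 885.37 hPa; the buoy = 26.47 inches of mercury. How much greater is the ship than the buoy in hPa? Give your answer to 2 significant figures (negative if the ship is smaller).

-11 hPa

the buoy: 26.47 inHg = 896.38 hPa.
Difference: 885.37 − 896.38 = -11 hPa.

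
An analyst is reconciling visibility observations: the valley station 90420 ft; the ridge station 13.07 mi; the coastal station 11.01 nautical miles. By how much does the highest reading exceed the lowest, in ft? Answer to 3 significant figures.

23500 ft

the ridge station: 13.07 SM = 69009.60 ft.
the coastal station: 11.01 nmi = 66898.03 ft.
Spread: 90420.00 − 66898.03 = 23500 ft.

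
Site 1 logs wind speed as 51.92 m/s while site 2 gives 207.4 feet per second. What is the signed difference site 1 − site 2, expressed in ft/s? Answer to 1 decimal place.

-37.1 ft/s

site 1: 51.92 m/s = 170.341 ft/s.
Difference: 170.341 − 207.400 = -37.1 ft/s.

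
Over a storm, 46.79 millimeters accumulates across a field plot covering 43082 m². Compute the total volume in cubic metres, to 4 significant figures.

1 mm over 1 m² is 1 L, so volume = 46.79 × 43082 = 2015806.8 L = 2016 m³.

2016 cubic metres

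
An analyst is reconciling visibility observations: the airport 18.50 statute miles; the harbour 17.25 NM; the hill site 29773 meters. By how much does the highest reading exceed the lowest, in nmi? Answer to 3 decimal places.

the airport: 18.50 SM = 16.07606 nmi.
the hill site: 29773 m = 16.07613 nmi.
Spread: 17.25000 − 16.07606 = 1.174 nmi.

1.174 nmi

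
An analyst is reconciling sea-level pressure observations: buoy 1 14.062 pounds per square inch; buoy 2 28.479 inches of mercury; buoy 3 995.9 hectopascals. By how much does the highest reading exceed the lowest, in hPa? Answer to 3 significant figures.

31.5 hPa

buoy 1: 14.062 psi = 969.541 hPa.
buoy 2: 28.479 inHg = 964.410 hPa.
Spread: 995.900 − 964.410 = 31.5 hPa.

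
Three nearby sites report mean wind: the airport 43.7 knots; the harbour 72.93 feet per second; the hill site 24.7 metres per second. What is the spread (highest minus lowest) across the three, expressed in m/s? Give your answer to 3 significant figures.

the airport: 43.7 kt = 22.4812 m/s.
the harbour: 72.93 ft/s = 22.2291 m/s.
Spread: 24.7000 − 22.2291 = 2.47 m/s.

2.47 m/s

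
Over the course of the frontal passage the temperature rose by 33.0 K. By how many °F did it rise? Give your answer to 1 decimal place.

Converting a difference, only the 9/5 scale factor applies: Δ°F = 33.0 × 1.8 = 59.4 °F.

59.4 °F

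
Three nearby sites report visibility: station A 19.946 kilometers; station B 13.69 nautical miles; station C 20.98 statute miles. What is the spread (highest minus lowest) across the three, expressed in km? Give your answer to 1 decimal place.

13.8 km

station B: 13.69 nmi = 25.354 km.
station C: 20.98 SM = 33.764 km.
Spread: 33.764 − 19.946 = 13.8 km.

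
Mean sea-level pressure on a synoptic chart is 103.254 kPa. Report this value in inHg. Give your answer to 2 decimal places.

30.49 inHg

1 kPa = 0.2953 inHg, so 103.254 × 0.2953 = 30.49 inHg.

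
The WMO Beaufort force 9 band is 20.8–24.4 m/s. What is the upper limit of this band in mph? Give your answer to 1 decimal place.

54.6 mph

20.8–24.4 m/s × 2.237 = 46.5–54.6 mph.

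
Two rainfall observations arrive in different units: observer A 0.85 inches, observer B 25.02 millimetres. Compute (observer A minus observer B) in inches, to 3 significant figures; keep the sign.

observer B: 25.02 mm = 0.98504 in.
Difference: 0.85000 − 0.98504 = -0.135 in.

-0.135 in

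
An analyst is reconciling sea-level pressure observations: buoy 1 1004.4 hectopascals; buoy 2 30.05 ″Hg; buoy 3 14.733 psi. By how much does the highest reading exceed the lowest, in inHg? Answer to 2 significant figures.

0.39 inHg

buoy 1: 1004.4 hPa = 29.6599 inHg.
buoy 3: 14.733 psi = 29.9967 inHg.
Spread: 30.0500 − 29.6599 = 0.39 inHg.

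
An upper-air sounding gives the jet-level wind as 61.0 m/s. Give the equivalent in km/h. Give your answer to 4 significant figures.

219.6 km/h

1 m/s = 3.6 km/h, so 61.0 × 3.6 = 219.6 km/h.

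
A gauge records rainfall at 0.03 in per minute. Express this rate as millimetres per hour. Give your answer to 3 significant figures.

0.03 in/minute × 25.4 mm/in × 60 minute/hour = 45.7 mm/hour.

45.7 mm/hour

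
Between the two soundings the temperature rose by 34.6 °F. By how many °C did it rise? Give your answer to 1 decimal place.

For a temperature change the 32° offset cancels: Δ°C = 34.6 × 0.5556 = 19.2 °C.

19.2 °C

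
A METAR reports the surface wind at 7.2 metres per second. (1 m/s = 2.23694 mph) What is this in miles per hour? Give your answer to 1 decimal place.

1 m/s = 2.23694 mph, so 7.2 × 2.23694 = 16.1 mph.

16.1 mph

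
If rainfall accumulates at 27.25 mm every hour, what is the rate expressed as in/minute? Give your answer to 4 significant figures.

0.01788 in/minute

27.25 mm/hour × 0.0393701 in/mm × 0.0166667 hour/minute = 0.01788 in/minute.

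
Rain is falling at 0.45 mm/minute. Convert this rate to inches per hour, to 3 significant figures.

0.45 mm/minute × 0.0393701 in/mm × 60 minute/hour = 1.06 in/hour.

1.06 in/hour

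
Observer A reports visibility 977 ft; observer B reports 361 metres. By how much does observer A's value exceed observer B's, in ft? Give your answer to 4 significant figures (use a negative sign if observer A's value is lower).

-207.4 ft

observer B: 361 m = 1184.383 ft.
Difference: 977.000 − 1184.383 = -207.4 ft.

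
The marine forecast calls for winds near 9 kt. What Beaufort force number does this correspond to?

9 kt lies in the Beaufort 3 band (gentle breeze, 7–10 kt).

Beaufort force 3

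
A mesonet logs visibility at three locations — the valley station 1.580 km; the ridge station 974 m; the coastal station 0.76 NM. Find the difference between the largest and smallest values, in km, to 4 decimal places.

the ridge station: 974 m = 0.974000 km.
the coastal station: 0.76 nmi = 1.407520 km.
Spread: 1.580000 − 0.974000 = 0.6060 km.

0.6060 km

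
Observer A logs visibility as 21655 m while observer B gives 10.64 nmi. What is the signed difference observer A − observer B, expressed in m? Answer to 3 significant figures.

1950 m

observer B: 10.64 nmi = 19705.28 m.
Difference: 21655.00 − 19705.28 = 1950 m.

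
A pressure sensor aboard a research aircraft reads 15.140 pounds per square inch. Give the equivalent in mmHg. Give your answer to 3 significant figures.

783 mmHg

1 psi = 51.7149 mmHg, so 15.140 × 51.7149 = 783 mmHg.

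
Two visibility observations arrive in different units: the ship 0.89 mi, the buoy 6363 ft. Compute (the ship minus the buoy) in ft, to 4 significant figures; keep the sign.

the ship: 0.89 SM = 4699.20 ft.
Difference: 4699.20 − 6363.00 = -1664 ft.

-1664 ft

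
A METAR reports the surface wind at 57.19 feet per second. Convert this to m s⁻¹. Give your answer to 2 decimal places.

1 ft/s = 0.3048 m/s, so 57.19 × 0.3048 = 17.43 m/s.

17.43 m/s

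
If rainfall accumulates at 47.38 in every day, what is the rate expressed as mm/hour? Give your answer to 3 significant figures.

47.38 in/day × 25.4 mm/in × 0.0416667 day/hour = 50.1 mm/hour.

50.1 mm/hour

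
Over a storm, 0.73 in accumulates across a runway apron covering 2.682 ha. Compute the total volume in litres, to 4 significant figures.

Depth: 0.73 in × 25.4 = 18.542 mm.
Area: 2.682 ha = 26820 m².
1 mm over 1 m² is 1 L, so volume = 18.542 × 26820 = 497296.44 L ≈ 497300 L.

497300 litres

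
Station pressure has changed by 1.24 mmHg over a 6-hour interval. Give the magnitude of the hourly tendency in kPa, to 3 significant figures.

0.0276 kPa per hour

1.24 mmHg / 6 h × 0.133322 kPa/mmHg = 0.0276 kPa/h.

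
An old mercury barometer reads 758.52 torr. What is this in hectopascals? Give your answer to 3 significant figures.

1 mmHg = 1.33322 hPa, so 758.52 × 1.33322 = 1010 hPa.

1010 hPa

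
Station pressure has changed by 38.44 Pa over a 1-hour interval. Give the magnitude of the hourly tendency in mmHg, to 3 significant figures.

0.288 mmHg per hour

38.44 Pa / 1 h × 0.00750062 mmHg/Pa = 0.288 mmHg/h.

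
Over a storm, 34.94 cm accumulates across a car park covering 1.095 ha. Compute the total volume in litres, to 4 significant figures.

Depth: 34.94 cm × 10 = 349.4 mm.
Area: 1.095 ha = 10950 m².
1 mm over 1 m² is 1 L, so volume = 349.4 × 10950 = 3825930 L ≈ 3826000 L.

3826000 litres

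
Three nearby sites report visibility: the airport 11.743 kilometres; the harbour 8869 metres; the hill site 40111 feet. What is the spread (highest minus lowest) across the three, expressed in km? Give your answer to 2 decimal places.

3.36 km

the harbour: 8869 m = 8.8690 km.
the hill site: 40111 ft = 12.2258 km.
Spread: 12.2258 − 8.8690 = 3.36 km.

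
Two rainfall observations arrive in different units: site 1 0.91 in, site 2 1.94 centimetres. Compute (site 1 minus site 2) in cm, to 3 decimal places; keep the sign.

site 1: 0.91 in = 2.31140 cm.
Difference: 2.31140 − 1.94000 = 0.371 cm.

0.371 cm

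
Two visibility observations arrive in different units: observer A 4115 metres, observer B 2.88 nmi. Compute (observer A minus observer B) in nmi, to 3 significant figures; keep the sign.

-0.658 nmi

observer A: 4115 m = 2.22192 nmi.
Difference: 2.22192 − 2.88000 = -0.658 nmi.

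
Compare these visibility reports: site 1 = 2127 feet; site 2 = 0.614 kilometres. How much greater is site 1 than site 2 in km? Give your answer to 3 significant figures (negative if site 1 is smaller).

0.0343 km

site 1: 2127 ft = 0.648310 km.
Difference: 0.648310 − 0.614000 = 0.0343 km.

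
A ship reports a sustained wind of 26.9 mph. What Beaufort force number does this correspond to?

26.9 mph = 12.0 m/s, which is Beaufort 6 (strong breeze, 10.8–13.8 m/s).

Beaufort force 6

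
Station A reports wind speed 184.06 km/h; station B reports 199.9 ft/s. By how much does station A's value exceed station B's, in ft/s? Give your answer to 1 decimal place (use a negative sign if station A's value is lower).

-32.2 ft/s

station A: 184.06 km/h = 167.742 ft/s.
Difference: 167.742 − 199.900 = -32.2 ft/s.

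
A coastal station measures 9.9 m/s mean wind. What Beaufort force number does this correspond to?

9.9 m/s lies in the Beaufort 5 band (fresh breeze, 8.0–10.7 m/s).

Beaufort force 5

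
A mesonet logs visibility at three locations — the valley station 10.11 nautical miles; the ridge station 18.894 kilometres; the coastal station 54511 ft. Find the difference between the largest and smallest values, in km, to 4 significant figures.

2.279 km

the valley station: 10.11 nmi = 18.72372 km.
the coastal station: 54511 ft = 16.61495 km.
Spread: 18.89400 − 16.61495 = 2.279 km.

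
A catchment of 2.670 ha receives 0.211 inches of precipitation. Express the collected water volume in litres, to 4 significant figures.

Depth: 0.211 in × 25.4 = 5.3594 mm.
Area: 2.670 ha = 26700 m².
1 mm over 1 m² is 1 L, so volume = 5.3594 × 26700 = 143095.98 L ≈ 143100 L.

143100 litres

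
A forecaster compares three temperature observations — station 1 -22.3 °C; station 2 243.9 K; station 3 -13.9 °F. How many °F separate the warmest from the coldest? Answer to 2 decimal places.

station 2: 243.9 K = -29.250 °C.
station 3: -13.9 °F = -25.500 °C.
Spread: (-22.300) − (-29.250) = 6.950 °C = 12.51 °F.

12.51 °F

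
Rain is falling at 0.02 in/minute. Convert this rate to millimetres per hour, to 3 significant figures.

30.5 mm/hour

0.02 in/minute × 25.4 mm/in × 60 minute/hour = 30.5 mm/hour.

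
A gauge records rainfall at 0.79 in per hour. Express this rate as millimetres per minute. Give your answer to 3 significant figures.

0.334 mm/minute

0.79 in/hour × 25.4 mm/in × 0.0166667 hour/minute = 0.334 mm/minute.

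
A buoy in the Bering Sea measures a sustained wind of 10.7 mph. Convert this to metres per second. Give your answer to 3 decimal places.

4.783 m/s

1 mph = 0.44704 m/s, so 10.7 × 0.44704 = 4.783 m/s.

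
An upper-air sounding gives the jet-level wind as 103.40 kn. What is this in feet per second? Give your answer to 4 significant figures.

1 kt = 1.68781 ft/s, so 103.40 × 1.68781 = 174.5 ft/s.

174.5 ft/s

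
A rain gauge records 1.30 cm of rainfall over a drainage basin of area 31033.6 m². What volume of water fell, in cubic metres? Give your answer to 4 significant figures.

Depth: 1.30 cm × 10 = 13 mm.
1 mm over 1 m² is 1 L, so volume = 13 × 31033.6 = 403436.8 L = 403.4 m³.

403.4 cubic metres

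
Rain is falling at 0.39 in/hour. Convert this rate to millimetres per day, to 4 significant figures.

0.39 in/hour × 25.4 mm/in × 24 hour/day = 237.7 mm/day.

237.7 mm/day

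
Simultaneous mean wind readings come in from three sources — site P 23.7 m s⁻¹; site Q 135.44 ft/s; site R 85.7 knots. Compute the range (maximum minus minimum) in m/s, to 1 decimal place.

site Q: 135.44 ft/s = 41.282 m/s.
site R: 85.7 kt = 44.088 m/s.
Spread: 44.088 − 23.700 = 20.4 m/s.

20.4 m/s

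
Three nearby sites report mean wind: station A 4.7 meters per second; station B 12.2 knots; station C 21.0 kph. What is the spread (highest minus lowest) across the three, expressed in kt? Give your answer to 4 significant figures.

3.064 kt

station A: 4.7 m/s = 9.13607 kt.
station C: 21.0 km/h = 11.33909 kt.
Spread: 12.20000 − 9.13607 = 3.064 kt.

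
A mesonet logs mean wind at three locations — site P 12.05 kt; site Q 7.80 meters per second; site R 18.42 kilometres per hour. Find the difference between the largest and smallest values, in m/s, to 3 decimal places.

2.683 m/s

site P: 12.05 kt = 6.19906 m/s.
site R: 18.42 km/h = 5.11667 m/s.
Spread: 7.80000 − 5.11667 = 2.683 m/s.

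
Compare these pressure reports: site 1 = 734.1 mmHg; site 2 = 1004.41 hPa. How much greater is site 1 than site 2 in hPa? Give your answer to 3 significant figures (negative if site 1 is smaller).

-25.7 hPa

site 1: 734.1 mmHg = 978.720 hPa.
Difference: 978.720 − 1004.410 = -25.7 hPa.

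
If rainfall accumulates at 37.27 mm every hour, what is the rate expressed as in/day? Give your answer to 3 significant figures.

35.2 in/day

37.27 mm/hour × 0.0393701 in/mm × 24 hour/day = 35.2 in/day.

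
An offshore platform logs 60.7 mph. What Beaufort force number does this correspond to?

60.7 mph = 27.1 m/s, which is Beaufort 10 (storm, 24.5–28.4 m/s).

Beaufort force 10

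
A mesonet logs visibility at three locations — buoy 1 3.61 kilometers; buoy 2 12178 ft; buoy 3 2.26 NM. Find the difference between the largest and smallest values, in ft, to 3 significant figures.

1890 ft

buoy 1: 3.61 km = 11843.83 ft.
buoy 3: 2.26 nmi = 13732.02 ft.
Spread: 13732.02 − 11843.83 = 1890 ft.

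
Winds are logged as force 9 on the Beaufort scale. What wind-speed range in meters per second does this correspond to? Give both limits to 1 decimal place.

20.8 to 24.4 m/s

Beaufort 9 (strong gale) spans 20.8–24.4 m/s.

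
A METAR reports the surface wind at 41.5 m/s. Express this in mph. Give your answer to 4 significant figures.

92.83 mph

1 m/s = 2.23694 mph, so 41.5 × 2.23694 = 92.83 mph.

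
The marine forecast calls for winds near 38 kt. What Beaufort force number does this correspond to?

38 kt lies in the Beaufort 8 band (gale, 34–40 kt).

Beaufort force 8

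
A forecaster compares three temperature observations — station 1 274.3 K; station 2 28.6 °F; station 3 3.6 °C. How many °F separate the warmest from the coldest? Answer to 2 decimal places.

station 1: 274.3 K = 1.150 °C.
station 2: 28.6 °F = -1.889 °C.
Spread: 3.600 − (-1.889) = 5.489 °C = 9.88 °F.

9.88 °F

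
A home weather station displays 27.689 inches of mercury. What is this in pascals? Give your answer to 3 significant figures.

1 inHg = 3386.39 Pa, so 27.689 × 3386.39 = 93800 Pa.

93800 Pa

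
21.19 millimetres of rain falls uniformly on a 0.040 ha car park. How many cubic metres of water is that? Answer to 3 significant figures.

Area: 0.040 ha = 400 m².
1 mm over 1 m² is 1 L, so volume = 21.19 × 400 = 8476 L = 8.48 m³.

8.48 cubic metres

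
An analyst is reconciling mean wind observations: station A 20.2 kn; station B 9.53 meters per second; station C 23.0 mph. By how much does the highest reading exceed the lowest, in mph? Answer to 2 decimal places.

station A: 20.2 kt = 23.2457 mph.
station B: 9.53 m/s = 21.3180 mph.
Spread: 23.2457 − 21.3180 = 1.93 mph.

1.93 mph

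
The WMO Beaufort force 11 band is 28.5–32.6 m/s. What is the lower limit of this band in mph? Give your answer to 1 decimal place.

28.5–32.6 m/s × 2.237 = 63.8–72.9 mph.

63.8 mph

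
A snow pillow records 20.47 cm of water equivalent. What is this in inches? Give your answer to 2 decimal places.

1 cm = 0.393701 in, so 20.47 × 0.393701 = 8.06 in.

8.06 in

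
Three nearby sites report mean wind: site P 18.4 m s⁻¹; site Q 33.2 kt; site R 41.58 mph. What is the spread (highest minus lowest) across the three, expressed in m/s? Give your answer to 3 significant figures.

1.51 m/s

site Q: 33.2 kt = 17.0796 m/s.
site R: 41.58 mph = 18.5879 m/s.
Spread: 18.5879 − 17.0796 = 1.51 m/s.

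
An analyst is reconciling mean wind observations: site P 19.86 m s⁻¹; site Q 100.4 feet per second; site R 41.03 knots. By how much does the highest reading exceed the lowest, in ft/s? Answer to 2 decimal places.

35.24 ft/s

site P: 19.86 m/s = 65.1575 ft/s.
site R: 41.03 kt = 69.2508 ft/s.
Spread: 100.4000 − 65.1575 = 35.24 ft/s.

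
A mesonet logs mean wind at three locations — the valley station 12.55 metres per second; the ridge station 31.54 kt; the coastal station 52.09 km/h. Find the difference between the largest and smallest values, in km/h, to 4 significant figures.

13.23 km/h

the valley station: 12.55 m/s = 45.1800 km/h.
the ridge station: 31.54 kt = 58.4121 km/h.
Spread: 58.4121 − 45.1800 = 13.23 km/h.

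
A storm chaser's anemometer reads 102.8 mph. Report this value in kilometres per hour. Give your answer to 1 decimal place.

1 mph = 1.60934 km/h, so 102.8 × 1.60934 = 165.4 km/h.

165.4 km/h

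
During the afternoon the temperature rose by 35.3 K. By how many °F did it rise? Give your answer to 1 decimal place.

63.5 °F

A change of 1 °C equals a change of 1.8 °F: Δ°F = 35.3 × 1.8 = 63.5 °F.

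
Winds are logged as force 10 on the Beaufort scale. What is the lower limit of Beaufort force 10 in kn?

48 kt

Beaufort 10 (storm) spans 48–55 knots.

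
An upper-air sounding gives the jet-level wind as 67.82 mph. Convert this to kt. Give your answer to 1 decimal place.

1 mph = 0.868976 kt, so 67.82 × 0.868976 = 58.9 kt.

58.9 kt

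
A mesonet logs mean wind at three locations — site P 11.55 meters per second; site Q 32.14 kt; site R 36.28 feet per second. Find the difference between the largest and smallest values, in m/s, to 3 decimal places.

5.476 m/s

site Q: 32.14 kt = 16.53424 m/s.
site R: 36.28 ft/s = 11.05814 m/s.
Spread: 16.53424 − 11.05814 = 5.476 m/s.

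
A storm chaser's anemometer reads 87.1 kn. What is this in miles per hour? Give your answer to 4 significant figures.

1 kt = 1.15078 mph, so 87.1 × 1.15078 = 100.2 mph.

100.2 mph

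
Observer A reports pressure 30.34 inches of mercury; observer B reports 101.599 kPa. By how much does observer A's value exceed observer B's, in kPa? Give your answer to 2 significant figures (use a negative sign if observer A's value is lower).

observer A: 30.34 inHg = 102.743 kPa.
Difference: 102.743 − 101.599 = 1.1 kPa.

1.1 kPa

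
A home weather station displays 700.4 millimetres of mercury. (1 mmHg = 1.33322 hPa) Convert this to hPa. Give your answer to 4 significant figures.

1 mmHg = 1.33322 hPa, so 700.4 × 1.33322 = 933.8 hPa.

933.8 hPa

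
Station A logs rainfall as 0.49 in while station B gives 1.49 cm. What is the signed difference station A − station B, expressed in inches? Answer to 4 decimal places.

station B: 1.49 cm = 0.586614 in.
Difference: 0.490000 − 0.586614 = -0.0966 in.

-0.0966 in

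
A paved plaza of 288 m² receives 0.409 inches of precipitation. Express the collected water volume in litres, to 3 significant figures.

Depth: 0.409 in × 25.4 = 10.3886 mm.
1 mm over 1 m² is 1 L, so volume = 10.3886 × 288 = 2991.9168 L ≈ 2990 L.

2990 litres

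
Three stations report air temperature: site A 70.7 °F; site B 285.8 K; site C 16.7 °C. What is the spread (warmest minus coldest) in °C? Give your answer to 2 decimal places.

site A: 70.7 °F = 21.500 °C.
site B: 285.8 K = 12.650 °C.
Spread: 21.500 − 12.650 = 8.850 °C.

8.85 °C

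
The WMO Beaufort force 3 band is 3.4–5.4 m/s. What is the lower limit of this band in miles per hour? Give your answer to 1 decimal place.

3.4–5.4 m/s × 2.237 = 7.6–12.1 mph.

7.6 mph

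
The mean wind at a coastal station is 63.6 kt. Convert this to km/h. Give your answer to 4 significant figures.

1 kt = 1.852 km/h, so 63.6 × 1.852 = 117.8 km/h.

117.8 km/h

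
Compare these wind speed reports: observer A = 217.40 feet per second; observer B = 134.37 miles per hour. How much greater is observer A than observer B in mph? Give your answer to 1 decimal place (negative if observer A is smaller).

observer A: 217.40 ft/s = 148.227 mph.
Difference: 148.227 − 134.370 = 13.9 mph.

13.9 mph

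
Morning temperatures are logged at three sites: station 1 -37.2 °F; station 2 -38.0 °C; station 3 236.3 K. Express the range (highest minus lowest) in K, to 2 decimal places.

1.59 K

station 1: -37.2 °F = -38.444 °C.
station 3: 236.3 K = -36.850 °C.
Spread: (-36.850) − (-38.444) = 1.594 °C.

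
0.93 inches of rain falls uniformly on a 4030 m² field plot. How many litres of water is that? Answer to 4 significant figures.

Depth: 0.93 in × 25.4 = 23.622 mm.
1 mm over 1 m² is 1 L, so volume = 23.622 × 4030 = 95196.66 L ≈ 95200 L.

95200 litres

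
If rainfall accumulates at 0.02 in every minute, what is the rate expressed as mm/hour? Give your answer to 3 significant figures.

30.5 mm/hour

0.02 in/minute × 25.4 mm/in × 60 minute/hour = 30.5 mm/hour.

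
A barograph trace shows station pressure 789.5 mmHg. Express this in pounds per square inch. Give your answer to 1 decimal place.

15.3 psi

1 mmHg = 0.0193368 psi, so 789.5 × 0.0193368 = 15.3 psi.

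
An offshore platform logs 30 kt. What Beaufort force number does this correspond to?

Beaufort force 7

30 kt lies in the Beaufort 7 band (near gale, 28–33 kt).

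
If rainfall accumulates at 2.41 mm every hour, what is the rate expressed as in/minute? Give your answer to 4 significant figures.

0.001581 in/minute

2.41 mm/hour × 0.0393701 in/mm × 0.0166667 hour/minute = 0.001581 in/minute.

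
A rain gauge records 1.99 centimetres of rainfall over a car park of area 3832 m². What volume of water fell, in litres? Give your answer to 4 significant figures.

Depth: 1.99 cm × 10 = 19.9 mm.
1 mm over 1 m² is 1 L, so volume = 19.9 × 3832 = 76256.8 L ≈ 76260 L.

76260 litres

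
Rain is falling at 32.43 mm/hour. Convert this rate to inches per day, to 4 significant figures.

32.43 mm/hour × 0.0393701 in/mm × 24 hour/day = 30.64 in/day.

30.64 in/day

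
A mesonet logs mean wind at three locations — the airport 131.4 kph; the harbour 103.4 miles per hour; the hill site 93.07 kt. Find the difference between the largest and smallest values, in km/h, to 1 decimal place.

41.0 km/h

the harbour: 103.4 mph = 166.406 km/h.
the hill site: 93.07 kt = 172.366 km/h.
Spread: 172.366 − 131.400 = 41.0 km/h.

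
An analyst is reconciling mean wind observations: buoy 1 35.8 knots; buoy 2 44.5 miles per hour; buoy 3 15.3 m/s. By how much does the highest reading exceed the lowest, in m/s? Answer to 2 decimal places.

4.59 m/s

buoy 1: 35.8 kt = 18.4171 m/s.
buoy 2: 44.5 mph = 19.8933 m/s.
Spread: 19.8933 − 15.3000 = 4.59 m/s.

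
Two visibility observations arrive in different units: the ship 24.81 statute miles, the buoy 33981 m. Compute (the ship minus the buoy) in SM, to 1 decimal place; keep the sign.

3.7 SM

the buoy: 33981 m = 21.115 SM.
Difference: 24.810 − 21.115 = 3.7 SM.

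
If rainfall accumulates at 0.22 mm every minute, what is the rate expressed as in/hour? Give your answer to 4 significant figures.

0.22 mm/minute × 0.0393701 in/mm × 60 minute/hour = 0.5197 in/hour.

0.5197 in/hour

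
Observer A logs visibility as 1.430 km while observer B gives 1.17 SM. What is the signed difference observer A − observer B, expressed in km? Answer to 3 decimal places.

observer B: 1.17 SM = 1.88293 km.
Difference: 1.43000 − 1.88293 = -0.453 km.

-0.453 km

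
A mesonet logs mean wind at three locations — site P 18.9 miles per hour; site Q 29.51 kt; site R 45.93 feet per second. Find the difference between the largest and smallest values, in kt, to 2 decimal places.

site P: 18.9 mph = 16.4237 kt.
site R: 45.93 ft/s = 27.2128 kt.
Spread: 29.5100 − 16.4237 = 13.09 kt.

13.09 kt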